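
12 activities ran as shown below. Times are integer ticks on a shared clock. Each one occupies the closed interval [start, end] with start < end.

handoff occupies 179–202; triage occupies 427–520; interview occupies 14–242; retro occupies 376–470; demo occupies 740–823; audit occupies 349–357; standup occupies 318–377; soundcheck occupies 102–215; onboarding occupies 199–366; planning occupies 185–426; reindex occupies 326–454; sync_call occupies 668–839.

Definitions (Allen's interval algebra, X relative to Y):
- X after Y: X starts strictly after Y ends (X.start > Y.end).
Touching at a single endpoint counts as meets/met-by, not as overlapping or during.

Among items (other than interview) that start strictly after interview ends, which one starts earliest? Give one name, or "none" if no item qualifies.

standup

Target interview = [14, 242].
audit [349, 357] → after → candidate.
demo [740, 823] → after → candidate.
handoff [179, 202] → during → excluded.
onboarding [199, 366] → overlapped-by → excluded.
planning [185, 426] → overlapped-by → excluded.
reindex [326, 454] → after → candidate.
retro [376, 470] → after → candidate.
soundcheck [102, 215] → during → excluded.
standup [318, 377] → after → candidate.
sync_call [668, 839] → after → candidate.
triage [427, 520] → after → candidate.
Among candidates, earliest start is 318 → standup.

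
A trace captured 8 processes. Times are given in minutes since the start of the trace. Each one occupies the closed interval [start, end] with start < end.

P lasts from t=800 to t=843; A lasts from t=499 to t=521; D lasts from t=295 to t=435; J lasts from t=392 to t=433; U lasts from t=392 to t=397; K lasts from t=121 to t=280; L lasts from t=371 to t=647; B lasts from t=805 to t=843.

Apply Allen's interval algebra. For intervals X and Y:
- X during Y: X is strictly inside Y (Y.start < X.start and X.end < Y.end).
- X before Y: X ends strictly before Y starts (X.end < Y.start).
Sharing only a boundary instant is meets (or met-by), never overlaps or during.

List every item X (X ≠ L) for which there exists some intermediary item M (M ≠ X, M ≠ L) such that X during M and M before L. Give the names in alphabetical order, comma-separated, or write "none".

none

Target L = [t=371, t=647].
Intermediaries M with M before L: K.
Via K — items with X during K: none.
Union: none.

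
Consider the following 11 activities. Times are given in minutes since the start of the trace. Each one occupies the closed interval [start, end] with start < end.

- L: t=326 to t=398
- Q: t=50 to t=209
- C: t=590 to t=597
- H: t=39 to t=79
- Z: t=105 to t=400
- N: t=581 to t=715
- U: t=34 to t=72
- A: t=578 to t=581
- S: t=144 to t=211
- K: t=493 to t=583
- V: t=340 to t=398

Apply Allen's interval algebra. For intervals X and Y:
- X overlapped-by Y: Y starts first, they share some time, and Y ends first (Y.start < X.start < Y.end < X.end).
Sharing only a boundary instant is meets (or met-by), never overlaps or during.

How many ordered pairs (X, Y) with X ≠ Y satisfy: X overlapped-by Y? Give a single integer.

Checking all 110 ordered pairs for relation 'overlapped-by'; matching pairs in alphabetical order:
(H, U): H overlapped-by U ✓
(N, K): N overlapped-by K ✓
(Q, H): Q overlapped-by H ✓
(Q, U): Q overlapped-by U ✓
(S, Q): S overlapped-by Q ✓
(Z, Q): Z overlapped-by Q ✓
Count: 6.

6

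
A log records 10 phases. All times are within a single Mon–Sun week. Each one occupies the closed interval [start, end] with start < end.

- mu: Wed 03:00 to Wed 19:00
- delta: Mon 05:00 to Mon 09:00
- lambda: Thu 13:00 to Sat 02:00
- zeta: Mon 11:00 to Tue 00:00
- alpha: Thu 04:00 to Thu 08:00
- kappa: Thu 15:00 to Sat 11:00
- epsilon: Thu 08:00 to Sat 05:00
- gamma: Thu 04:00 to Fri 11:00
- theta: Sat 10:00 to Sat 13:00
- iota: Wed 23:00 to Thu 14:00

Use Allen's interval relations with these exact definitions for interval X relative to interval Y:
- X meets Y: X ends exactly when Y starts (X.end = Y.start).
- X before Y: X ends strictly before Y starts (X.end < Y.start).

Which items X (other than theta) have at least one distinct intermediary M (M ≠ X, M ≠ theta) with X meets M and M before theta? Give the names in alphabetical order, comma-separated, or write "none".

Target theta = [Sat 10:00, Sat 13:00].
Intermediaries M with M before theta: alpha, delta, epsilon, gamma, iota, lambda, mu, zeta.
Via alpha — items with X meets alpha: none.
Via delta — items with X meets delta: none.
Via epsilon — items with X meets epsilon: alpha.
Via gamma — items with X meets gamma: none.
Via iota — items with X meets iota: none.
Via lambda — items with X meets lambda: none.
Via mu — items with X meets mu: none.
Via zeta — items with X meets zeta: none.
Union: alpha.

alpha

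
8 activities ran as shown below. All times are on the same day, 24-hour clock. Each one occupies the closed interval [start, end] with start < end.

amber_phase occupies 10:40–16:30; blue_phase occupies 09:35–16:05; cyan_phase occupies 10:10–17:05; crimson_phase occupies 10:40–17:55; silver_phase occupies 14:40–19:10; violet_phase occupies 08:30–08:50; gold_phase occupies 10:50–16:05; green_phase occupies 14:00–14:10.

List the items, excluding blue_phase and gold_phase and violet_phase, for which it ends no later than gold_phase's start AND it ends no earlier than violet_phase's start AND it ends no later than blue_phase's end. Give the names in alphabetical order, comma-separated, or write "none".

none

Conditions: its end is no later than gold_phase's start (X.end <= 10:50) AND its end is no earlier than violet_phase's start (X.end >= 08:30) AND its end is no later than blue_phase's end (X.end <= 16:05).
amber_phase: end 16:30 <= 10:50? ✗; end 16:30 >= 08:30? ✓; end 16:30 <= 16:05? ✗ → no.
crimson_phase: end 17:55 <= 10:50? ✗; end 17:55 >= 08:30? ✓; end 17:55 <= 16:05? ✗ → no.
cyan_phase: end 17:05 <= 10:50? ✗; end 17:05 >= 08:30? ✓; end 17:05 <= 16:05? ✗ → no.
green_phase: end 14:10 <= 10:50? ✗; end 14:10 >= 08:30? ✓; end 14:10 <= 16:05? ✓ → no.
silver_phase: end 19:10 <= 10:50? ✗; end 19:10 >= 08:30? ✓; end 19:10 <= 16:05? ✗ → no.
Result: none.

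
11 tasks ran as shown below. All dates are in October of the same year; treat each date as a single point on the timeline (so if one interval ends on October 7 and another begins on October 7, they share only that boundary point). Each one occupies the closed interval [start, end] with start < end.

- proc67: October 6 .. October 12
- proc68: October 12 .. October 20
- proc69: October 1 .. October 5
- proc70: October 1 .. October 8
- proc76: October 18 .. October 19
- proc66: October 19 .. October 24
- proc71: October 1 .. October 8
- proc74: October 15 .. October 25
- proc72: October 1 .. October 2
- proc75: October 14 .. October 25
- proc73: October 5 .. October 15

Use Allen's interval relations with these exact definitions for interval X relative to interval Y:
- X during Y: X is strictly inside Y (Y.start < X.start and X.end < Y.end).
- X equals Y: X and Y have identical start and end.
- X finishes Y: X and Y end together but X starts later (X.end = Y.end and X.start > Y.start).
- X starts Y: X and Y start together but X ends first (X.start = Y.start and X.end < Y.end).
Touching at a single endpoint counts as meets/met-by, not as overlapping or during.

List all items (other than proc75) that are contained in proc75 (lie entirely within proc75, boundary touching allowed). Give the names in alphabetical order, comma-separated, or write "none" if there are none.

proc66, proc74, proc76

Target proc75 = [October 14, October 25].
proc66 [October 19, October 24] → during → yes.
proc67 [October 6, October 12] → before → no.
proc68 [October 12, October 20] → overlaps → no.
proc69 [October 1, October 5] → before → no.
proc70 [October 1, October 8] → before → no.
proc71 [October 1, October 8] → before → no.
proc72 [October 1, October 2] → before → no.
proc73 [October 5, October 15] → overlaps → no.
proc74 [October 15, October 25] → finishes → yes.
proc76 [October 18, October 19] → during → yes.
Result: proc66, proc74, proc76.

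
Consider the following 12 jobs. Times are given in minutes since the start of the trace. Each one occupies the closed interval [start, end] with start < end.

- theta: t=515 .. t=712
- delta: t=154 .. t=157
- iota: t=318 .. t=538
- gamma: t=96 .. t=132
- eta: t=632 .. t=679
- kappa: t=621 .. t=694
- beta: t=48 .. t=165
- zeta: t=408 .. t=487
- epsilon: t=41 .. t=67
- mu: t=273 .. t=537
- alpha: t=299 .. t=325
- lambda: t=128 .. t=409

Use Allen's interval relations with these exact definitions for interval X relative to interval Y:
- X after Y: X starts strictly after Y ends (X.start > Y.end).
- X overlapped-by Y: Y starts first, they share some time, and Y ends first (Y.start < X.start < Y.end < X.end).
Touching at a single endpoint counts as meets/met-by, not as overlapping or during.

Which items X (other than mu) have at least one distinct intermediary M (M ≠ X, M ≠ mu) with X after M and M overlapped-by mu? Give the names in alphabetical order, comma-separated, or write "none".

Target mu = [t=273, t=537].
Intermediaries M with M overlapped-by mu: iota, theta.
Via iota — items with X after iota: eta, kappa.
Via theta — items with X after theta: none.
Union: eta, kappa.

eta, kappa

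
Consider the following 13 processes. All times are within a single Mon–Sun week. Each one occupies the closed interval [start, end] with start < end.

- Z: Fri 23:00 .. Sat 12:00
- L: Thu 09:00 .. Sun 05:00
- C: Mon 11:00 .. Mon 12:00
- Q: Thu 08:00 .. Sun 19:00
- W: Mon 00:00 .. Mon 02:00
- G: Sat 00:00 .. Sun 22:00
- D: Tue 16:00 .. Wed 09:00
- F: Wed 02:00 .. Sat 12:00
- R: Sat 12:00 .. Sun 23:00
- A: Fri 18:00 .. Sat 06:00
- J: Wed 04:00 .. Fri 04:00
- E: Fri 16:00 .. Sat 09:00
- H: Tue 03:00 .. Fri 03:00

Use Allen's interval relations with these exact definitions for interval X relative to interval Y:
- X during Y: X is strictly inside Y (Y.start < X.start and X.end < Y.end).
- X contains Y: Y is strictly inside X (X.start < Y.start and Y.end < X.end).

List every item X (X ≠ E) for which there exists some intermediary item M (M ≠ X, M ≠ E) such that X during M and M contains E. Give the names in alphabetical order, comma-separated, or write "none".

A, J, L, Z

Target E = [Fri 16:00, Sat 09:00].
Intermediaries M with M contains E: F, L, Q.
Via F — items with X during F: A, J.
Via L — items with X during L: A, Z.
Via Q — items with X during Q: A, L, Z.
Union: A, J, L, Z.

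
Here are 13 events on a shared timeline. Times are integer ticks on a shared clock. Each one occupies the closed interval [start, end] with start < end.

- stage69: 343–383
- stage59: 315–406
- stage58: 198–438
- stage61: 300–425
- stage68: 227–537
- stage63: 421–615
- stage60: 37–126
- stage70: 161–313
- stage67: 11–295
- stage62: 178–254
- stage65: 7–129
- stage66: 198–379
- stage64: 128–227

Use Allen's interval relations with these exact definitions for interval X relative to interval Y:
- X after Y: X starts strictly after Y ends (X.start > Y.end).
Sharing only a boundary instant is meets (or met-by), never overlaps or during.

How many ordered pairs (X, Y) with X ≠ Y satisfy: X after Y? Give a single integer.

Checking all 156 ordered pairs for relation 'after'; matching pairs in alphabetical order:
(stage58, stage60): stage58 after stage60 ✓
(stage58, stage65): stage58 after stage65 ✓
(stage59, stage60): stage59 after stage60 ✓
(stage59, stage62): stage59 after stage62 ✓
(stage59, stage64): stage59 after stage64 ✓
(stage59, stage65): stage59 after stage65 ✓
(stage59, stage67): stage59 after stage67 ✓
(stage59, stage70): stage59 after stage70 ✓
(stage61, stage60): stage61 after stage60 ✓
(stage61, stage62): stage61 after stage62 ✓
(stage61, stage64): stage61 after stage64 ✓
(stage61, stage65): stage61 after stage65 ✓
(stage61, stage67): stage61 after stage67 ✓
(stage62, stage60): stage62 after stage60 ✓
(stage62, stage65): stage62 after stage65 ✓
(stage63, stage59): stage63 after stage59 ✓
(stage63, stage60): stage63 after stage60 ✓
(stage63, stage62): stage63 after stage62 ✓
(stage63, stage64): stage63 after stage64 ✓
(stage63, stage65): stage63 after stage65 ✓
(stage63, stage66): stage63 after stage66 ✓
(stage63, stage67): stage63 after stage67 ✓
(stage63, stage69): stage63 after stage69 ✓
(stage63, stage70): stage63 after stage70 ✓
... plus 13 further pairs not listed.
Count: 37.

37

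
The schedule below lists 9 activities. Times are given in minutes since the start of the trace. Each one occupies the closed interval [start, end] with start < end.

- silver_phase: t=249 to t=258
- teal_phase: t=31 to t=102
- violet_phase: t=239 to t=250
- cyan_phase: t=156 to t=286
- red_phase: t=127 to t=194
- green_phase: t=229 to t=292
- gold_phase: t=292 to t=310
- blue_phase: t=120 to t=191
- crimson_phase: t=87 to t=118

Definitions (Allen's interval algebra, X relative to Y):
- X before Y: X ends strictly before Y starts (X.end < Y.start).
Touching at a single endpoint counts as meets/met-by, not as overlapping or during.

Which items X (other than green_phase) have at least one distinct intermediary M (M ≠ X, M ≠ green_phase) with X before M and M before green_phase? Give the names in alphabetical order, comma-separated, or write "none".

crimson_phase, teal_phase

Target green_phase = [t=229, t=292].
Intermediaries M with M before green_phase: blue_phase, crimson_phase, red_phase, teal_phase.
Via blue_phase — items with X before blue_phase: crimson_phase, teal_phase.
Via crimson_phase — items with X before crimson_phase: none.
Via red_phase — items with X before red_phase: crimson_phase, teal_phase.
Via teal_phase — items with X before teal_phase: none.
Union: crimson_phase, teal_phase.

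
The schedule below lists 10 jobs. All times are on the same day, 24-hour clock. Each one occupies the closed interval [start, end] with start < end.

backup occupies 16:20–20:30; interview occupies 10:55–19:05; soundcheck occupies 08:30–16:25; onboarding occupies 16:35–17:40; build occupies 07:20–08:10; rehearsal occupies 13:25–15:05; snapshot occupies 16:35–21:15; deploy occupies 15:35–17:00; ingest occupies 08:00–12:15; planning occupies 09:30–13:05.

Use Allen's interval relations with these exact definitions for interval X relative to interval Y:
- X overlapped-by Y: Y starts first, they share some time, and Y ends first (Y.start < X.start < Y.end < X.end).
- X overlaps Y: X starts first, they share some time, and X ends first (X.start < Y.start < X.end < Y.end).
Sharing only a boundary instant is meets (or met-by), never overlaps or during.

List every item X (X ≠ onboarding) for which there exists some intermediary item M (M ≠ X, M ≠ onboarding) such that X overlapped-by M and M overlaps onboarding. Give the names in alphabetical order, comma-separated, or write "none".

backup, snapshot

Target onboarding = [16:35, 17:40].
Intermediaries M with M overlaps onboarding: deploy.
Via deploy — items with X overlapped-by deploy: backup, snapshot.
Union: backup, snapshot.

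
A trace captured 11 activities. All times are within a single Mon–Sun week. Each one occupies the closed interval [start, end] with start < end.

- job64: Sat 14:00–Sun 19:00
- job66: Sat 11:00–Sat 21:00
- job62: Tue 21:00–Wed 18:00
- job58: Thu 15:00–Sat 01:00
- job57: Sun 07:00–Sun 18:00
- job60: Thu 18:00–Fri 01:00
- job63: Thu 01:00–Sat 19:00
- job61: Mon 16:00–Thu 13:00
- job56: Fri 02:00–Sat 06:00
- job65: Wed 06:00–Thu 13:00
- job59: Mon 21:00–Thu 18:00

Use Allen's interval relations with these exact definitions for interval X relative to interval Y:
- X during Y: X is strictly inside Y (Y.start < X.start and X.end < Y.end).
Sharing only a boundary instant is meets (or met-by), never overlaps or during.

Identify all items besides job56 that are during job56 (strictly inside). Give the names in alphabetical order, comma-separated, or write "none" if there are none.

Target job56 = [Fri 02:00, Sat 06:00].
job57 [Sun 07:00, Sun 18:00] → after → no.
job58 [Thu 15:00, Sat 01:00] → overlaps → no.
job59 [Mon 21:00, Thu 18:00] → before → no.
job60 [Thu 18:00, Fri 01:00] → before → no.
job61 [Mon 16:00, Thu 13:00] → before → no.
job62 [Tue 21:00, Wed 18:00] → before → no.
job63 [Thu 01:00, Sat 19:00] → contains → no.
job64 [Sat 14:00, Sun 19:00] → after → no.
job65 [Wed 06:00, Thu 13:00] → before → no.
job66 [Sat 11:00, Sat 21:00] → after → no.
Result: none.

none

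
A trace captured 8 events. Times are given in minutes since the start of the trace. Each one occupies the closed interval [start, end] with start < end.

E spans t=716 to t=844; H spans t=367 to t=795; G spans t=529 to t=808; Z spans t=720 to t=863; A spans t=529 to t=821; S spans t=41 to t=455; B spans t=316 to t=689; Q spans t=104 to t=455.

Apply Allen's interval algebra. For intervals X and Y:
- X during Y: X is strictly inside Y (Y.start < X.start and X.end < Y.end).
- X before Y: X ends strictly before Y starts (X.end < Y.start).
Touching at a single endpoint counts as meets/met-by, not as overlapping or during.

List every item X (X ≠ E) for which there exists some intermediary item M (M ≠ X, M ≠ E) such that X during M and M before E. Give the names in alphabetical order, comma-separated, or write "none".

none

Target E = [t=716, t=844].
Intermediaries M with M before E: B, Q, S.
Via B — items with X during B: none.
Via Q — items with X during Q: none.
Via S — items with X during S: none.
Union: none.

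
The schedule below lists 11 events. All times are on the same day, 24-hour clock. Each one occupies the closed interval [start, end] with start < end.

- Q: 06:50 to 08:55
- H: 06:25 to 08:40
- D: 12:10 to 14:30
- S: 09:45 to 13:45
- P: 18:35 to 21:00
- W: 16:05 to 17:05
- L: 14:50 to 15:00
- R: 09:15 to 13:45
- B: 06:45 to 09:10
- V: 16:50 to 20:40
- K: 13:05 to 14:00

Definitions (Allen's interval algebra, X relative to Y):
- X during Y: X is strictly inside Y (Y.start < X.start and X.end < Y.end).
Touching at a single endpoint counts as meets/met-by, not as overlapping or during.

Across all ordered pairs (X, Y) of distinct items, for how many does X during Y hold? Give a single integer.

Checking all 110 ordered pairs for relation 'during'; matching pairs in alphabetical order:
(K, D): K during D ✓
(Q, B): Q during B ✓
Count: 2.

2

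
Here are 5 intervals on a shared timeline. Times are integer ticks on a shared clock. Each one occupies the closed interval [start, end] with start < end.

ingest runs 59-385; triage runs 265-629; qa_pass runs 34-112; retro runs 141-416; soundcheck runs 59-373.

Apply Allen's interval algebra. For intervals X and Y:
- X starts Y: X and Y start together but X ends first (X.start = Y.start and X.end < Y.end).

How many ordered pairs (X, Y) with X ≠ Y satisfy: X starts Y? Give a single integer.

Checking all 20 ordered pairs for relation 'starts'; matching pairs in alphabetical order:
(soundcheck, ingest): soundcheck starts ingest ✓
Count: 1.

1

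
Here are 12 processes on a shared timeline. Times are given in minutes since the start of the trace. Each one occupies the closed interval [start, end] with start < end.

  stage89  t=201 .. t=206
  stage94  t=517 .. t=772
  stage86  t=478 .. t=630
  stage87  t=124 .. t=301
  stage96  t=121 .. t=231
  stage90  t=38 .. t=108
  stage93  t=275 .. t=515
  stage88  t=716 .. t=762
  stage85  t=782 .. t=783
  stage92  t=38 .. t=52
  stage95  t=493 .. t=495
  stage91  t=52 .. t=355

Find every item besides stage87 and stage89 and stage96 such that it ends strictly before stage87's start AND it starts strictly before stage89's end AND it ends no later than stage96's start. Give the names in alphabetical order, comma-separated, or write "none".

stage90, stage92

Conditions: its end is strictly before stage87's start (X.end < t=124) AND its start is strictly before stage89's end (X.start < t=206) AND its end is no later than stage96's start (X.end <= t=121).
stage85: end t=783 < t=124? ✗; start t=782 < t=206? ✗; end t=783 <= t=121? ✗ → no.
stage86: end t=630 < t=124? ✗; start t=478 < t=206? ✗; end t=630 <= t=121? ✗ → no.
stage88: end t=762 < t=124? ✗; start t=716 < t=206? ✗; end t=762 <= t=121? ✗ → no.
stage90: end t=108 < t=124? ✓; start t=38 < t=206? ✓; end t=108 <= t=121? ✓ → yes.
stage91: end t=355 < t=124? ✗; start t=52 < t=206? ✓; end t=355 <= t=121? ✗ → no.
stage92: end t=52 < t=124? ✓; start t=38 < t=206? ✓; end t=52 <= t=121? ✓ → yes.
stage93: end t=515 < t=124? ✗; start t=275 < t=206? ✗; end t=515 <= t=121? ✗ → no.
stage94: end t=772 < t=124? ✗; start t=517 < t=206? ✗; end t=772 <= t=121? ✗ → no.
stage95: end t=495 < t=124? ✗; start t=493 < t=206? ✗; end t=495 <= t=121? ✗ → no.
Result: stage90, stage92.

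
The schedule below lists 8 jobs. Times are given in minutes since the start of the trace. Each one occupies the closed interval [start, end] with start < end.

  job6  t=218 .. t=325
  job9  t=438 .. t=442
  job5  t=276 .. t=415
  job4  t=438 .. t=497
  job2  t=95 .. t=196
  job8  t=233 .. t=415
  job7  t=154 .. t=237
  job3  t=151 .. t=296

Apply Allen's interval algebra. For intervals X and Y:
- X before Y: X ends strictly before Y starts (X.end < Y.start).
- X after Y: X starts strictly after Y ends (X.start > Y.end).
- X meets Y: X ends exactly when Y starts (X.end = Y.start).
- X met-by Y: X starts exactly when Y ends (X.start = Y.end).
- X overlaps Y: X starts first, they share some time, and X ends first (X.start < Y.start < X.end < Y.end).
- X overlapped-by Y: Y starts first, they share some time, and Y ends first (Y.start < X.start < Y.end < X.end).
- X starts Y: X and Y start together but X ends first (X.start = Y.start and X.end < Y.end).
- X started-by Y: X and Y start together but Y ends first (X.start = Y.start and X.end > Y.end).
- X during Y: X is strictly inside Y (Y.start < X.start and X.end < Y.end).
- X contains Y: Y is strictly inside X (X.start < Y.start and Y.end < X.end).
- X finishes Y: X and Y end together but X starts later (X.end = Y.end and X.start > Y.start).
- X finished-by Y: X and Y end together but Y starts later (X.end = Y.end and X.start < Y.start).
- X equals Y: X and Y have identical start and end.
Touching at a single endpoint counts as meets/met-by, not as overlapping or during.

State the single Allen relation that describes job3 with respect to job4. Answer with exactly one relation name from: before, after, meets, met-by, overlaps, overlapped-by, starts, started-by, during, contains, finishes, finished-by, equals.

job3 = [t=151, t=296]; job4 = [t=438, t=497].
Compare endpoints: job3.start < job4.start, job3.start < job4.end, job3.end < job4.start, job3.end < job4.end.
That pattern is 'before'.

before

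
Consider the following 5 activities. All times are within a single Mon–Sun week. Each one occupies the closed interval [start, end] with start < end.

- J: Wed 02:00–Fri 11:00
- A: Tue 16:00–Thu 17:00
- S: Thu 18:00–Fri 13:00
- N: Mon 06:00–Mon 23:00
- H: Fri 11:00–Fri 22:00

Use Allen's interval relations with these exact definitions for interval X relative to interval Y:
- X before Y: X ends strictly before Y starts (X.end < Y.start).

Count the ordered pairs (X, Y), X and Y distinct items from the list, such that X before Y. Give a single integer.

6

Checking all 20 ordered pairs for relation 'before'; matching pairs in alphabetical order:
(A, H): A before H ✓
(A, S): A before S ✓
(N, A): N before A ✓
(N, H): N before H ✓
(N, J): N before J ✓
(N, S): N before S ✓
Count: 6.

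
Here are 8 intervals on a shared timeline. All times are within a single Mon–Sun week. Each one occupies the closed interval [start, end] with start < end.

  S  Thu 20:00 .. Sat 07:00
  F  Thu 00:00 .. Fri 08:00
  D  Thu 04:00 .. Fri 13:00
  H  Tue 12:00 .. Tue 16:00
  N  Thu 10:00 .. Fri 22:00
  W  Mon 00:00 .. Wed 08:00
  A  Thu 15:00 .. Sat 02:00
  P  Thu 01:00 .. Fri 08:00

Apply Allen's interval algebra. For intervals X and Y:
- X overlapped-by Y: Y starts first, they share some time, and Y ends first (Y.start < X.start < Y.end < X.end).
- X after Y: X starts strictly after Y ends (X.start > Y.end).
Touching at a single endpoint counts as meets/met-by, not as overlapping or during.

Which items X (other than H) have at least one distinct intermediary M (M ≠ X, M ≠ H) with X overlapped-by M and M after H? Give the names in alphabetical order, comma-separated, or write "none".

A, D, N, S

Target H = [Tue 12:00, Tue 16:00].
Intermediaries M with M after H: A, D, F, N, P, S.
Via A — items with X overlapped-by A: S.
Via D — items with X overlapped-by D: A, N, S.
Via F — items with X overlapped-by F: A, D, N, S.
Via N — items with X overlapped-by N: A, S.
Via P — items with X overlapped-by P: A, D, N, S.
Via S — items with X overlapped-by S: none.
Union: A, D, N, S.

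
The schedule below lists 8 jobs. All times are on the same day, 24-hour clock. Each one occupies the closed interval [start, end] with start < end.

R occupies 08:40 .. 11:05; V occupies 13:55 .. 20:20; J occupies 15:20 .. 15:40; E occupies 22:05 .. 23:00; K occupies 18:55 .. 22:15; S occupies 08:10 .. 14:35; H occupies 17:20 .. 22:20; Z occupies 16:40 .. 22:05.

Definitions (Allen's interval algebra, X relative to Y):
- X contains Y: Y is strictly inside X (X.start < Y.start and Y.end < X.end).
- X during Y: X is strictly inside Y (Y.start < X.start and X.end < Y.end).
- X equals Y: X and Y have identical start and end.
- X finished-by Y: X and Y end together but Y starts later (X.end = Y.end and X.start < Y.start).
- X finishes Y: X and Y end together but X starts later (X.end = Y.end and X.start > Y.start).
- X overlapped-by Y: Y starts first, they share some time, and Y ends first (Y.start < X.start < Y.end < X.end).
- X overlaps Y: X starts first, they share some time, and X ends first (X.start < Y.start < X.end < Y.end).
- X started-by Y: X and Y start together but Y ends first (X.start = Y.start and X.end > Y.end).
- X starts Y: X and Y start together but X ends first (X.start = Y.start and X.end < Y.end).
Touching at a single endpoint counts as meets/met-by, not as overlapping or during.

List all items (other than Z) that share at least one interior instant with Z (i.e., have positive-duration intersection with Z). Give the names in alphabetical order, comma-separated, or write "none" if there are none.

Target Z = [16:40, 22:05].
E [22:05, 23:00] → met-by → no.
H [17:20, 22:20] → overlapped-by → yes.
J [15:20, 15:40] → before → no.
K [18:55, 22:15] → overlapped-by → yes.
R [08:40, 11:05] → before → no.
S [08:10, 14:35] → before → no.
V [13:55, 20:20] → overlaps → yes.
Result: H, K, V.

H, K, V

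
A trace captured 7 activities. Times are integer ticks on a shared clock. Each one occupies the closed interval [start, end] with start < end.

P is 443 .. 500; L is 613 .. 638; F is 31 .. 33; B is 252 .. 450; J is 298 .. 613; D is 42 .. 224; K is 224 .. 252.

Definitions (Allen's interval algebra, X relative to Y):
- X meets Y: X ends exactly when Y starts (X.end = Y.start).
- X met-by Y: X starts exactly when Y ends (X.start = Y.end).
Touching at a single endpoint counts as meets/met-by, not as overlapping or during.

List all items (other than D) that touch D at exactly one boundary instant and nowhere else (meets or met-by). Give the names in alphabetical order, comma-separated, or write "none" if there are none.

Target D = [42, 224].
B [252, 450] → after → no.
F [31, 33] → before → no.
J [298, 613] → after → no.
K [224, 252] → met-by → yes.
L [613, 638] → after → no.
P [443, 500] → after → no.
Result: K.

K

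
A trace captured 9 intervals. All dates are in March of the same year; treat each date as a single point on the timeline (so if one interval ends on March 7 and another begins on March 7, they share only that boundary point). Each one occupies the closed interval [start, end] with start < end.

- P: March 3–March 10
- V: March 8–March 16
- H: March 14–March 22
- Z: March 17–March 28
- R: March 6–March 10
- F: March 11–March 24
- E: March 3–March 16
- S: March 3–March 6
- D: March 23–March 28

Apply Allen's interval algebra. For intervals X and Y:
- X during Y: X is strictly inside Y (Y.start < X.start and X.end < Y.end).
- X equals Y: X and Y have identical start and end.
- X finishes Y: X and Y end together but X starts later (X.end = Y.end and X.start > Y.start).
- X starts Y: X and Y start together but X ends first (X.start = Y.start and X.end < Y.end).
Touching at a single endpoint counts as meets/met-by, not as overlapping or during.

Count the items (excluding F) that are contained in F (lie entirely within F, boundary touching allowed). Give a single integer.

1

Target F = [March 11, March 24].
D [March 23, March 28] → overlapped-by → no.
E [March 3, March 16] → overlaps → no.
H [March 14, March 22] → during → counts.
P [March 3, March 10] → before → no.
R [March 6, March 10] → before → no.
S [March 3, March 6] → before → no.
V [March 8, March 16] → overlaps → no.
Z [March 17, March 28] → overlapped-by → no.
Total: 1.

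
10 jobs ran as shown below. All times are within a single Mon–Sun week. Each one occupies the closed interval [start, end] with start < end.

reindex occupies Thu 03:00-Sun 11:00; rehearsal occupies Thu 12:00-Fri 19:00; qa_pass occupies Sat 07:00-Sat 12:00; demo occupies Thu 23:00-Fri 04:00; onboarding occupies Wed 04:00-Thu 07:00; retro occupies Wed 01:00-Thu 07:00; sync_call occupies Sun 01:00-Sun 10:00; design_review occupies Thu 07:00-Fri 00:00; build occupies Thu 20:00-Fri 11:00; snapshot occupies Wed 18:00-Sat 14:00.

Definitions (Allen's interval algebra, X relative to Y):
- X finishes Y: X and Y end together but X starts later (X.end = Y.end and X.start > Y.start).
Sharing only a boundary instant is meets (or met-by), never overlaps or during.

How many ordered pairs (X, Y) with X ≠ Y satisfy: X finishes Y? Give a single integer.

Checking all 90 ordered pairs for relation 'finishes'; matching pairs in alphabetical order:
(onboarding, retro): onboarding finishes retro ✓
Count: 1.

1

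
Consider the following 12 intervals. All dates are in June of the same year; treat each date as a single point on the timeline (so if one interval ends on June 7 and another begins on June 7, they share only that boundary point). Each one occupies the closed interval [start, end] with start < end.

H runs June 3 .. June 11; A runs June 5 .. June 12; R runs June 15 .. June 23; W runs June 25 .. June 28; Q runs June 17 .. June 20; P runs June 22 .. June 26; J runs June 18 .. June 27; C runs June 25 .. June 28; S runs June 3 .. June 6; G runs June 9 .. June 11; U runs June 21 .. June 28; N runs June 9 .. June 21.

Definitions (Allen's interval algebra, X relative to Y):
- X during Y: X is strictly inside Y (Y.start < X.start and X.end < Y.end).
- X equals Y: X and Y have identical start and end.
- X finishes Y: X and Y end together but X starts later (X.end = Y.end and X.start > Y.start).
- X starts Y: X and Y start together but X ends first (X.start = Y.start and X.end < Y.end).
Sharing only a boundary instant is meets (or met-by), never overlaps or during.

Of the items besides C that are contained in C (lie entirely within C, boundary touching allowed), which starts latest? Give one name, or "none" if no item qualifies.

W

Target C = [June 25, June 28].
A [June 5, June 12] → before → excluded.
G [June 9, June 11] → before → excluded.
H [June 3, June 11] → before → excluded.
J [June 18, June 27] → overlaps → excluded.
N [June 9, June 21] → before → excluded.
P [June 22, June 26] → overlaps → excluded.
Q [June 17, June 20] → before → excluded.
R [June 15, June 23] → before → excluded.
S [June 3, June 6] → before → excluded.
U [June 21, June 28] → finished-by → excluded.
W [June 25, June 28] → equals → candidate.
Among candidates, latest start is June 25 → W.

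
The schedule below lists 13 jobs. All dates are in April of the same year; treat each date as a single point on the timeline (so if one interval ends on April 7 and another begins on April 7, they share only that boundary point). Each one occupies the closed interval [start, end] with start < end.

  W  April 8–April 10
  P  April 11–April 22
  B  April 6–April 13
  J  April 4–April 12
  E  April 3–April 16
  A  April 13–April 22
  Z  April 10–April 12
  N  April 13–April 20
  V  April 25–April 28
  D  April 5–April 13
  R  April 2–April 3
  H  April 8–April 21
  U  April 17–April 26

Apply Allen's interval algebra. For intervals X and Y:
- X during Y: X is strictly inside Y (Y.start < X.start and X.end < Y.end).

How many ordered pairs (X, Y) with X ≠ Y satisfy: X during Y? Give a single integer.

13

Checking all 156 ordered pairs for relation 'during'; matching pairs in alphabetical order:
(B, E): B during E ✓
(D, E): D during E ✓
(J, E): J during E ✓
(N, H): N during H ✓
(N, P): N during P ✓
(W, B): W during B ✓
(W, D): W during D ✓
(W, E): W during E ✓
(W, J): W during J ✓
(Z, B): Z during B ✓
(Z, D): Z during D ✓
(Z, E): Z during E ✓
(Z, H): Z during H ✓
Count: 13.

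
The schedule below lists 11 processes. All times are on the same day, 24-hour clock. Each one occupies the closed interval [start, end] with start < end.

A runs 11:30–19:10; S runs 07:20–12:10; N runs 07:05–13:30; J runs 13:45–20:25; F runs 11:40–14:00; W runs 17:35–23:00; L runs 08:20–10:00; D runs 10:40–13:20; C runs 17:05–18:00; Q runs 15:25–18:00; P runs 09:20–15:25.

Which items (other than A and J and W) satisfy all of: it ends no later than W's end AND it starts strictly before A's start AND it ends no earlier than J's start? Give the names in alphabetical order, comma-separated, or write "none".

P

Conditions: its end is no later than W's end (X.end <= 23:00) AND its start is strictly before A's start (X.start < 11:30) AND its end is no earlier than J's start (X.end >= 13:45).
C: end 18:00 <= 23:00? ✓; start 17:05 < 11:30? ✗; end 18:00 >= 13:45? ✓ → no.
D: end 13:20 <= 23:00? ✓; start 10:40 < 11:30? ✓; end 13:20 >= 13:45? ✗ → no.
F: end 14:00 <= 23:00? ✓; start 11:40 < 11:30? ✗; end 14:00 >= 13:45? ✓ → no.
L: end 10:00 <= 23:00? ✓; start 08:20 < 11:30? ✓; end 10:00 >= 13:45? ✗ → no.
N: end 13:30 <= 23:00? ✓; start 07:05 < 11:30? ✓; end 13:30 >= 13:45? ✗ → no.
P: end 15:25 <= 23:00? ✓; start 09:20 < 11:30? ✓; end 15:25 >= 13:45? ✓ → yes.
Q: end 18:00 <= 23:00? ✓; start 15:25 < 11:30? ✗; end 18:00 >= 13:45? ✓ → no.
S: end 12:10 <= 23:00? ✓; start 07:20 < 11:30? ✓; end 12:10 >= 13:45? ✗ → no.
Result: P.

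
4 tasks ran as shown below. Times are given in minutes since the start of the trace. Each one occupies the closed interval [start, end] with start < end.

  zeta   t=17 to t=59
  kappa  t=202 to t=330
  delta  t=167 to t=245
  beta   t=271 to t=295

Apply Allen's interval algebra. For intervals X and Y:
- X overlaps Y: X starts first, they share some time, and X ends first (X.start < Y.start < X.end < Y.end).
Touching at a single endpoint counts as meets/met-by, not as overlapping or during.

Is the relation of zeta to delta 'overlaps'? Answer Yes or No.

No

zeta = [t=17, t=59], delta = [t=167, t=245].
Actual relation of zeta to delta: before.
Asked whether 'overlaps' holds → No.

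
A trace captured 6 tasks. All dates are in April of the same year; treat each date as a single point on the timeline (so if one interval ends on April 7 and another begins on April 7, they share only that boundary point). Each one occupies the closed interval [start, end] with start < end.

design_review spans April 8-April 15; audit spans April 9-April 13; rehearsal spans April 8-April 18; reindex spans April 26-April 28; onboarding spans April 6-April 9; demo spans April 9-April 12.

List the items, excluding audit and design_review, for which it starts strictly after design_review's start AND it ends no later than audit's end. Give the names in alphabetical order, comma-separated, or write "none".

demo

Conditions: its start is strictly after design_review's start (X.start > April 8) AND its end is no later than audit's end (X.end <= April 13).
demo: start April 9 > April 8? ✓; end April 12 <= April 13? ✓ → yes.
onboarding: start April 6 > April 8? ✗; end April 9 <= April 13? ✓ → no.
rehearsal: start April 8 > April 8? ✗; end April 18 <= April 13? ✗ → no.
reindex: start April 26 > April 8? ✓; end April 28 <= April 13? ✗ → no.
Result: demo.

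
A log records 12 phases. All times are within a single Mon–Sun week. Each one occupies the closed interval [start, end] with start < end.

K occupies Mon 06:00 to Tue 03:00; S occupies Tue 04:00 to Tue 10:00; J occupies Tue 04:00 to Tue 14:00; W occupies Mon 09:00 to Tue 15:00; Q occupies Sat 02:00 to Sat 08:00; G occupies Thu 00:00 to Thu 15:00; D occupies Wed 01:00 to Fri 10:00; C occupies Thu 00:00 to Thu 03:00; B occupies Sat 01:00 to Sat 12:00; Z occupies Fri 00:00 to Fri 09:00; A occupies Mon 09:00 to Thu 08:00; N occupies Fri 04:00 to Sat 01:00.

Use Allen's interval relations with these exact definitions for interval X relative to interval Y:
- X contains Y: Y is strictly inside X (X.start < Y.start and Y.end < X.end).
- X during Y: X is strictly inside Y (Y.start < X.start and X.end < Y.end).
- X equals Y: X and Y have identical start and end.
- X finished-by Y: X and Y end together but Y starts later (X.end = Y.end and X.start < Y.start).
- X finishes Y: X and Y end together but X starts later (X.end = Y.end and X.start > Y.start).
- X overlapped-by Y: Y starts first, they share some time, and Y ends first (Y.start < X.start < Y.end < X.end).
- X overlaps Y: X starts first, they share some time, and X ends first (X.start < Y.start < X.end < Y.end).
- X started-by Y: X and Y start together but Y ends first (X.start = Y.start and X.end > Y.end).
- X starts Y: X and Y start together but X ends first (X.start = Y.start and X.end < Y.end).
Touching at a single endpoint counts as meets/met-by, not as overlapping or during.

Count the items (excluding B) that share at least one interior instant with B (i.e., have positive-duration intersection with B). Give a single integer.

1

Target B = [Sat 01:00, Sat 12:00].
A [Mon 09:00, Thu 08:00] → before → no.
C [Thu 00:00, Thu 03:00] → before → no.
D [Wed 01:00, Fri 10:00] → before → no.
G [Thu 00:00, Thu 15:00] → before → no.
J [Tue 04:00, Tue 14:00] → before → no.
K [Mon 06:00, Tue 03:00] → before → no.
N [Fri 04:00, Sat 01:00] → meets → no.
Q [Sat 02:00, Sat 08:00] → during → counts.
S [Tue 04:00, Tue 10:00] → before → no.
W [Mon 09:00, Tue 15:00] → before → no.
Z [Fri 00:00, Fri 09:00] → before → no.
Total: 1.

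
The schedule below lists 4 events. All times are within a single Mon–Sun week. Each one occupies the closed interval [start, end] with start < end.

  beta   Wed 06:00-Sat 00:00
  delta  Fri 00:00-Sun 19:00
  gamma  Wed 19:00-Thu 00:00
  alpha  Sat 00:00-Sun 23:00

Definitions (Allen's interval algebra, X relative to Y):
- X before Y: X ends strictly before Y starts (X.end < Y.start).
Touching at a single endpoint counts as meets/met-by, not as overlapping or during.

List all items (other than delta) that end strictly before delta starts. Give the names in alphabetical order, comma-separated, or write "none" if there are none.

gamma

Target delta = [Fri 00:00, Sun 19:00].
alpha [Sat 00:00, Sun 23:00] → overlapped-by → no.
beta [Wed 06:00, Sat 00:00] → overlaps → no.
gamma [Wed 19:00, Thu 00:00] → before → yes.
Result: gamma.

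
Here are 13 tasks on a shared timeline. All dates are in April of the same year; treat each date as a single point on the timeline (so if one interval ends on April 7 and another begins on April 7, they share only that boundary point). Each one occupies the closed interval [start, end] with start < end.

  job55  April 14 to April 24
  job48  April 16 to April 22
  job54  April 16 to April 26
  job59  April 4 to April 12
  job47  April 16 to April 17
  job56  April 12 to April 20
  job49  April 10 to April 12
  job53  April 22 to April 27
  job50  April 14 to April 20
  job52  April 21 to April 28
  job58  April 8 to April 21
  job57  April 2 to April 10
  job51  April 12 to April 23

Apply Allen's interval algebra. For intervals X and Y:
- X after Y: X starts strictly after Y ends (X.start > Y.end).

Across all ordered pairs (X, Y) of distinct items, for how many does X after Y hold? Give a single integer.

30

Checking all 156 ordered pairs for relation 'after'; matching pairs in alphabetical order:
(job47, job49): job47 after job49 ✓
(job47, job57): job47 after job57 ✓
(job47, job59): job47 after job59 ✓
(job48, job49): job48 after job49 ✓
(job48, job57): job48 after job57 ✓
(job48, job59): job48 after job59 ✓
(job50, job49): job50 after job49 ✓
(job50, job57): job50 after job57 ✓
(job50, job59): job50 after job59 ✓
(job51, job57): job51 after job57 ✓
(job52, job47): job52 after job47 ✓
(job52, job49): job52 after job49 ✓
(job52, job50): job52 after job50 ✓
(job52, job56): job52 after job56 ✓
(job52, job57): job52 after job57 ✓
(job52, job59): job52 after job59 ✓
(job53, job47): job53 after job47 ✓
(job53, job49): job53 after job49 ✓
(job53, job50): job53 after job50 ✓
(job53, job56): job53 after job56 ✓
(job53, job57): job53 after job57 ✓
(job53, job58): job53 after job58 ✓
(job53, job59): job53 after job59 ✓
(job54, job49): job54 after job49 ✓
... plus 6 further pairs not listed.
Count: 30.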